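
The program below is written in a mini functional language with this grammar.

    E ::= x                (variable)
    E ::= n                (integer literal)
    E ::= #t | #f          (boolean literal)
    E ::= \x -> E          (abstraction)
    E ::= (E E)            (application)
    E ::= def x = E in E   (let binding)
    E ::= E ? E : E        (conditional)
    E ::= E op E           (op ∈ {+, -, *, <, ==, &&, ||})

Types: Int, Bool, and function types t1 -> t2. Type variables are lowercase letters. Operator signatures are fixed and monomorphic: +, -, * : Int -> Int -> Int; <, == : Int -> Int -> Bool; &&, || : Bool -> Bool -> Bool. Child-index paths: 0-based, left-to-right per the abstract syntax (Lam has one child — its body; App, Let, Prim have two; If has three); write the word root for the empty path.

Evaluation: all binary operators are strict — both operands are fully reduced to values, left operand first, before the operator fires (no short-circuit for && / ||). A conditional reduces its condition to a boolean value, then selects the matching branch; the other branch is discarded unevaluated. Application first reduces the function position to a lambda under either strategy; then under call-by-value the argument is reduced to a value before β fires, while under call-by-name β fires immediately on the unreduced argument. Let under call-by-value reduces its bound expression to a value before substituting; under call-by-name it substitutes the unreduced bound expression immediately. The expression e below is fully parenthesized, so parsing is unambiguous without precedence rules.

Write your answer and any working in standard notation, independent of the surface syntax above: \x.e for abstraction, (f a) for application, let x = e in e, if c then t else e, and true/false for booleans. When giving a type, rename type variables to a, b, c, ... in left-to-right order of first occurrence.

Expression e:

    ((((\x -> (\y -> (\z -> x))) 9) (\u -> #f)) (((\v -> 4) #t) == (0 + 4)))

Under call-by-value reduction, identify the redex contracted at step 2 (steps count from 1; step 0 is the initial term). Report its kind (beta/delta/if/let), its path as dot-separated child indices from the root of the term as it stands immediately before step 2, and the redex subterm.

Answer: beta at 0 : ((\y.(\z.9)) (\u.false))

Derivation:
step 0: ((((\x.(\y.(\z.x))) 9) (\u.false)) (((\v.4) true) == (0 + 4)))
step 1: [beta@0.0] (((\y.(\z.9)) (\u.false)) (((\v.4) true) == (0 + 4)))
step 2: [beta@0] ((\z.9) (((\v.4) true) == (0 + 4)))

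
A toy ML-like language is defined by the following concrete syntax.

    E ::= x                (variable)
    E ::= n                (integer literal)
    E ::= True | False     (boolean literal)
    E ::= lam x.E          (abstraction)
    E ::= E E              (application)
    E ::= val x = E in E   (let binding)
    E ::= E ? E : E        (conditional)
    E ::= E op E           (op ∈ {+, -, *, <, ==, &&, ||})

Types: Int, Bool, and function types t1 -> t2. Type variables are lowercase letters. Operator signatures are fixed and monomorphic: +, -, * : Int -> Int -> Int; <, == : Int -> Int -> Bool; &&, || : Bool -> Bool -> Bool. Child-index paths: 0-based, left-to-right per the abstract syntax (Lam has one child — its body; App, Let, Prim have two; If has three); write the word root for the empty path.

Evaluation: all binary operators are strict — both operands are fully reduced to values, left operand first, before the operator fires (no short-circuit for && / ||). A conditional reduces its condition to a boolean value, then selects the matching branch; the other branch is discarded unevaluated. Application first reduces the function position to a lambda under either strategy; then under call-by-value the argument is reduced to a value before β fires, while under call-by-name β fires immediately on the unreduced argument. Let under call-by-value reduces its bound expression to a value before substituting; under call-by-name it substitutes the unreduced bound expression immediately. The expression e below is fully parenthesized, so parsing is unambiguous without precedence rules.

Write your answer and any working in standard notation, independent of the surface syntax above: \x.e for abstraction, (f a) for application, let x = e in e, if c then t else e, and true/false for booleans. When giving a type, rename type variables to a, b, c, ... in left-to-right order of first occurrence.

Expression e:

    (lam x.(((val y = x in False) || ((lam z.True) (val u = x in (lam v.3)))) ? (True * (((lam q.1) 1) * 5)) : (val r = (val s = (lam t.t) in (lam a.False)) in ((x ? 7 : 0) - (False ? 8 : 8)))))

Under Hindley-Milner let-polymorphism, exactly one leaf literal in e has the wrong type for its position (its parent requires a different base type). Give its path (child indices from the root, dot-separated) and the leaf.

Working:
x : a
let y : a
  unify Bool ~ Bool
\z._ : b -> Bool
x : a
let u : a
\v._ : c -> Int
  unify b -> Bool ~ (c -> Int) -> d
  unify b ~ c -> Int
  unify Bool ~ d
_ _ : Bool
  unify Bool ~ Bool
  unify Bool ~ Bool
  unify Bool ~ Int
  FAIL: mismatch Bool ~ Int

Answer: 0.1.0 : true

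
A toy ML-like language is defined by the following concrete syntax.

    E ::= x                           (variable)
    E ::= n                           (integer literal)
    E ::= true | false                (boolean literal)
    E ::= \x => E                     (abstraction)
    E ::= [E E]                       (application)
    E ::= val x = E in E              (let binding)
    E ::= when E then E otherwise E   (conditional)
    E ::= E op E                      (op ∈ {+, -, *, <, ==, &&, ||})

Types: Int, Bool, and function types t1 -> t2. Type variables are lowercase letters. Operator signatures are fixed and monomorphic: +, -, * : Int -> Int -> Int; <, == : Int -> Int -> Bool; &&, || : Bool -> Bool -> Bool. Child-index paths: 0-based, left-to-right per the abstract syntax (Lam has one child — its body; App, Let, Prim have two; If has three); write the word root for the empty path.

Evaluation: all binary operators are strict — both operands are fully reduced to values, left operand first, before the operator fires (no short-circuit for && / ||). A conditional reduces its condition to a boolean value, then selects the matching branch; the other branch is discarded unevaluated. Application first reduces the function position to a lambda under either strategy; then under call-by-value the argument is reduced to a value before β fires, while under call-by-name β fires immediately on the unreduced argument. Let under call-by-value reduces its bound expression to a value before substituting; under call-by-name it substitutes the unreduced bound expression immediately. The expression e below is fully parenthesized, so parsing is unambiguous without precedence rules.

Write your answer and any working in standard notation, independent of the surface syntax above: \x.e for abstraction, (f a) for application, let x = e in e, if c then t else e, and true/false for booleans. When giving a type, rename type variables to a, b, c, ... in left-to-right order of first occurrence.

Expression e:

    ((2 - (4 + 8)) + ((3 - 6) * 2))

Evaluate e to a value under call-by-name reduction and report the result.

Derivation:
step 0: ((2 - (4 + 8)) + ((3 - 6) * 2))
step 1: [delta@0.1] ((2 - 12) + ((3 - 6) * 2))
step 2: [delta@0] (-10 + ((3 - 6) * 2))
step 3: [delta@1.0] (-10 + (-3 * 2))
step 4: [delta@1] (-10 + -6)
step 5: [delta@root] -16

Answer: -16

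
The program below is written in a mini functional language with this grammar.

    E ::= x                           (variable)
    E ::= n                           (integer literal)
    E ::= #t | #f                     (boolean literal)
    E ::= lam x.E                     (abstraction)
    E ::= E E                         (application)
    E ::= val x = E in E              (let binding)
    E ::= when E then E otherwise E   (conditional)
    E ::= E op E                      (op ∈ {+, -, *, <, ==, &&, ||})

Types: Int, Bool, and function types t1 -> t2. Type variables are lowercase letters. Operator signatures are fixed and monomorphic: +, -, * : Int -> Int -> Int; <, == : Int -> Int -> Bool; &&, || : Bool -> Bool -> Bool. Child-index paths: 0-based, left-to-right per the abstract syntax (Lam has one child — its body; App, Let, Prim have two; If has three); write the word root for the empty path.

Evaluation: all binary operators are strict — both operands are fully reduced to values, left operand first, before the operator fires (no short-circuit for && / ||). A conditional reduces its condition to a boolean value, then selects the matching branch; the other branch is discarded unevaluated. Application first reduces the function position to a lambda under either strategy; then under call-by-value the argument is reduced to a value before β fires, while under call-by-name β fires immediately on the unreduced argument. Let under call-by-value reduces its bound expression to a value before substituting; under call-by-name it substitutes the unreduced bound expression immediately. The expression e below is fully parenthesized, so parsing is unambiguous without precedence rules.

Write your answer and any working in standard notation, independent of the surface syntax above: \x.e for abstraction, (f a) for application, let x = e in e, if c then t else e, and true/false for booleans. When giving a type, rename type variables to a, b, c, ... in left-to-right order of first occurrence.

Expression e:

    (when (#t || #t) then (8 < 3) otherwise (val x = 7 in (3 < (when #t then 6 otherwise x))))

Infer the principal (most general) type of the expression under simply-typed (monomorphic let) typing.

Answer: Bool

Derivation:
  unify Bool ~ Bool
  unify Bool ~ Bool
  unify Bool ~ Bool
  unify Int ~ Int
  unify Int ~ Int
let x : Int
  unify Int ~ Int
  unify Bool ~ Bool
x : Int
  unify Int ~ Int
  unify Int ~ Int
  unify Bool ~ Bool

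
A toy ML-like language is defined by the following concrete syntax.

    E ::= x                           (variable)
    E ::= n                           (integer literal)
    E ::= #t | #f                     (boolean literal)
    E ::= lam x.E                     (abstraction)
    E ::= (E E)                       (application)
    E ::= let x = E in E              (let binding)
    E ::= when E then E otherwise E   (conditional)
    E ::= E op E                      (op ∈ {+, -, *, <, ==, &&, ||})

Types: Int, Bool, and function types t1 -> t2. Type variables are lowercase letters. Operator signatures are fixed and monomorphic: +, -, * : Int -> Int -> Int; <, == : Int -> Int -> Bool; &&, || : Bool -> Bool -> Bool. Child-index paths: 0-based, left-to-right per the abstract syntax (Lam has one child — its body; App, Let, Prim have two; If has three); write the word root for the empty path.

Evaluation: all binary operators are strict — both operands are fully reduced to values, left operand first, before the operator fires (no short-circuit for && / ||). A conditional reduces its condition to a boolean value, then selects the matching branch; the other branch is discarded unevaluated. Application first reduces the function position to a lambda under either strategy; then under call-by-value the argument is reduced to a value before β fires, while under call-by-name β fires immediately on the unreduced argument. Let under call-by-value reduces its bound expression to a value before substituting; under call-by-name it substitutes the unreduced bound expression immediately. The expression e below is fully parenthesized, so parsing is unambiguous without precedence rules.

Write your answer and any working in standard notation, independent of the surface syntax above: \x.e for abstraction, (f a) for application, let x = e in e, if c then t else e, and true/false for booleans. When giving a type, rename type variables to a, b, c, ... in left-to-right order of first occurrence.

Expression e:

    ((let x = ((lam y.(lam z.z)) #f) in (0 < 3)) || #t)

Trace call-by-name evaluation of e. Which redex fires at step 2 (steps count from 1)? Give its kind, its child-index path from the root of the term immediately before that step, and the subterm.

Answer: delta at 0 : (0 < 3)

Working:
step 0: ((let x = ((\y.(\z.z)) false) in (0 < 3)) || true)
step 1: [let@0] ((0 < 3) || true)
step 2: [delta@0] (true || true)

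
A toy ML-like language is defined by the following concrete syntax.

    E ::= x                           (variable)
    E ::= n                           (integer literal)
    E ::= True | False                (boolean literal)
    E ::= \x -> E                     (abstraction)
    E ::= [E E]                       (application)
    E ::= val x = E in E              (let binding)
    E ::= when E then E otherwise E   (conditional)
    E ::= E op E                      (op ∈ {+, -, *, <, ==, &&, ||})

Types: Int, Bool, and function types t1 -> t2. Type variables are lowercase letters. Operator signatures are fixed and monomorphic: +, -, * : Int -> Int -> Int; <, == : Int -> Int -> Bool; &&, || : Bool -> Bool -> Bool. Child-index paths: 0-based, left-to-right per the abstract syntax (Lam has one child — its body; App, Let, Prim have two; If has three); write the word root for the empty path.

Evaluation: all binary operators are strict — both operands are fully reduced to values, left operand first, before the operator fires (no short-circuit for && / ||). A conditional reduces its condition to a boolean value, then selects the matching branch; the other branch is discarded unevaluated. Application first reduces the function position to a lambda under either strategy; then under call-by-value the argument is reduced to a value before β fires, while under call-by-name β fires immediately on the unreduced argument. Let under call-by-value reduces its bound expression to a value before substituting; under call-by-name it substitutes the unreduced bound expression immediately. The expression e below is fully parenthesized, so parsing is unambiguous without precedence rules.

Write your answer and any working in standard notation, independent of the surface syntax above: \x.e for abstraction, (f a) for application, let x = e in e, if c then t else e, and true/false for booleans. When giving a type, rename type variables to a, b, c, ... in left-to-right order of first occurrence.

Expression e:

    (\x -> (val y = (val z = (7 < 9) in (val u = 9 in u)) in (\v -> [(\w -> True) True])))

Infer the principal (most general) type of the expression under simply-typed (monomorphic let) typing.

Working:
  unify Int ~ Int
  unify Int ~ Int
let z : Bool
let u : Int
u : Int
let y : Int
\w._ : c -> Bool
  unify c -> Bool ~ Bool -> d
  unify c ~ Bool
  unify Bool ~ d
_ _ : Bool
\v._ : b -> Bool
\x._ : a -> b -> Bool

Answer: a -> b -> Bool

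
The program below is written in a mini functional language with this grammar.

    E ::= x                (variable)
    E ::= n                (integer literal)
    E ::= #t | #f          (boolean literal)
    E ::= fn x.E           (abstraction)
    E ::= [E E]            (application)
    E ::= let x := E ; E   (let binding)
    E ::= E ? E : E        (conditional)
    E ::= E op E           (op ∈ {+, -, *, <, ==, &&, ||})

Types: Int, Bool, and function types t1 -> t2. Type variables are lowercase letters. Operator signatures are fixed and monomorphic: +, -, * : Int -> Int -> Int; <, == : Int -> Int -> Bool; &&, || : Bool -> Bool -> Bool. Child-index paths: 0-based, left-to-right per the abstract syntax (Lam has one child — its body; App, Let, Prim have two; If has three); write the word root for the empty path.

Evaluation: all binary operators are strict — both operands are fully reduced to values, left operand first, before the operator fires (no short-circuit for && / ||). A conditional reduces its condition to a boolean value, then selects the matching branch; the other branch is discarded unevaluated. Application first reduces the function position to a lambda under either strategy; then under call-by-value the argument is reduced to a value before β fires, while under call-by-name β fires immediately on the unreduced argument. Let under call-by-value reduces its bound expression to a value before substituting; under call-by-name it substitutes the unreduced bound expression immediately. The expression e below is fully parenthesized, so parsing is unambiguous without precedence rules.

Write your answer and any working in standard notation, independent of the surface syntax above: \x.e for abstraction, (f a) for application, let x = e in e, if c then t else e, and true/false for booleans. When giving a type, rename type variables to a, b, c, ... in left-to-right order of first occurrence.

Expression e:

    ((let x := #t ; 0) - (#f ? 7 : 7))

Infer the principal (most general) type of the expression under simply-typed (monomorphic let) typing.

Working:
let x : Bool
  unify Int ~ Int
  unify Bool ~ Bool
  unify Int ~ Int
  unify Int ~ Int

Answer: Int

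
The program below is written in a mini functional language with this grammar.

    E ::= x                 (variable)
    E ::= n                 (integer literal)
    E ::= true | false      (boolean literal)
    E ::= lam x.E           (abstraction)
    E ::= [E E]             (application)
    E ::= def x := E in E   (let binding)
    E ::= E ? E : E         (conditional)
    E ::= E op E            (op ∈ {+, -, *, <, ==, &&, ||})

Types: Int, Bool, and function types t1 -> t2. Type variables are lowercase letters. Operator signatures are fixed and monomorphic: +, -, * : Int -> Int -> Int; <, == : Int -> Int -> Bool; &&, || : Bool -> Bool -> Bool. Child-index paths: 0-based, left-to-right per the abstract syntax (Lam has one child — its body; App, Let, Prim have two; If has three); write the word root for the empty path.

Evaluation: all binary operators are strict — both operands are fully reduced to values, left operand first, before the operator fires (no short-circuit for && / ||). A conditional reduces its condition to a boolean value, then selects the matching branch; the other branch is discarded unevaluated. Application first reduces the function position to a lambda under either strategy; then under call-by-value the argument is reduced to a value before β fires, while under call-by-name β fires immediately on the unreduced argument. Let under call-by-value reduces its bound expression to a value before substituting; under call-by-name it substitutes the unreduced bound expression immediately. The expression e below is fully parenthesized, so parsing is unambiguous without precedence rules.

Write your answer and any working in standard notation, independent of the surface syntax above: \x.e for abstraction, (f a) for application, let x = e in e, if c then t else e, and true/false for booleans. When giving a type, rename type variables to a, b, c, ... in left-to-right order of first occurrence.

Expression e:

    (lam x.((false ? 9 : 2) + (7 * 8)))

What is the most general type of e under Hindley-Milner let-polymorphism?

Answer: a -> Int

Trace:
  unify Bool ~ Bool
  unify Int ~ Int
  unify Int ~ Int
  unify Int ~ Int
  unify Int ~ Int
  unify Int ~ Int
\x._ : a -> Int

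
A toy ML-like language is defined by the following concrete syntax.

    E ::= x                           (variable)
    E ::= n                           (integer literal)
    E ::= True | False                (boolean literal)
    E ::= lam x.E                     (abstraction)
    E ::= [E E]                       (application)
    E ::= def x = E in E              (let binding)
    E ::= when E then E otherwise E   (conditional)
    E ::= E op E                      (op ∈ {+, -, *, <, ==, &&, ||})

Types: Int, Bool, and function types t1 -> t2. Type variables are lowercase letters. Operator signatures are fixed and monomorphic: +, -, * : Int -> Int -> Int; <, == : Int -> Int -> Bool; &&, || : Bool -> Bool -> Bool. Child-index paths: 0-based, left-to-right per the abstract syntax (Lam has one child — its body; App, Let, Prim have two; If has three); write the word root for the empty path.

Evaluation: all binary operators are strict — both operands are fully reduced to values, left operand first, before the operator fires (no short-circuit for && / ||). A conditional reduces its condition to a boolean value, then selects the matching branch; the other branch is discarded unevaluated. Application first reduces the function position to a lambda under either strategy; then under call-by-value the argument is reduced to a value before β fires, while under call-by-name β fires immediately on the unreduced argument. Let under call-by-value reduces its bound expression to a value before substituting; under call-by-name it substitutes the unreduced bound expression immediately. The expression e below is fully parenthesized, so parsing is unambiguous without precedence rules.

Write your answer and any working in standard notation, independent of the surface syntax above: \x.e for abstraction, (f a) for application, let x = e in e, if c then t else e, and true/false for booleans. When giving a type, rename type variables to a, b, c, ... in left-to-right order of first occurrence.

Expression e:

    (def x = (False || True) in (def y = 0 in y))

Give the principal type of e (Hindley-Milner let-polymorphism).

Working:
  unify Bool ~ Bool
  unify Bool ~ Bool
let x : Bool
let y : Int
y : Int

Answer: Int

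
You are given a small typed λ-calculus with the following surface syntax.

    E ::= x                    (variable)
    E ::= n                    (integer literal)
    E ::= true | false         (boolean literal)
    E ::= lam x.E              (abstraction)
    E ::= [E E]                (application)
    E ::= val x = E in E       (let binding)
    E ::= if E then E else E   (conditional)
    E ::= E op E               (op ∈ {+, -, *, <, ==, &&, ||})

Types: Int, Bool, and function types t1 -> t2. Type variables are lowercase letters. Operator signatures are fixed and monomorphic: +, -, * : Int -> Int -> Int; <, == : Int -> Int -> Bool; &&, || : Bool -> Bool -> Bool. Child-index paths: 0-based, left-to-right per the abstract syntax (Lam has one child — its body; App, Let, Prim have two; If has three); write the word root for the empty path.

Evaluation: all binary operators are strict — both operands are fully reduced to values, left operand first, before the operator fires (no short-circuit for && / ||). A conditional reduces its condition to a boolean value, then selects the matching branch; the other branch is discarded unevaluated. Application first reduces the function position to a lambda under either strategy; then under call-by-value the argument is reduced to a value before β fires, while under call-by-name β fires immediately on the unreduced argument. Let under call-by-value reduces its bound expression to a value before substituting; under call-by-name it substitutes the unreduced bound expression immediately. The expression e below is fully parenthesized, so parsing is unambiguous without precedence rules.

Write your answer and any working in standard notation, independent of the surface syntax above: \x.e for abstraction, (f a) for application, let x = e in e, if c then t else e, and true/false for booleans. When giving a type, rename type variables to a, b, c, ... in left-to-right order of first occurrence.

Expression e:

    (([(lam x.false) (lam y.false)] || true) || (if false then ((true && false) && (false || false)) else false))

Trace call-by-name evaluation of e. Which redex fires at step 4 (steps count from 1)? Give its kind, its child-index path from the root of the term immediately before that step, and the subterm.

Answer: delta at root : (true || false)

Working:
step 0: ((((\x.false) (\y.false)) || true) || (if false then ((true && false) && (false || false)) else false))
step 1: [beta@0.0] ((false || true) || (if false then ((true && false) && (false || false)) else false))
step 2: [delta@0] (true || (if false then ((true && false) && (false || false)) else false))
step 3: [if@1] (true || false)
step 4: [delta@root] true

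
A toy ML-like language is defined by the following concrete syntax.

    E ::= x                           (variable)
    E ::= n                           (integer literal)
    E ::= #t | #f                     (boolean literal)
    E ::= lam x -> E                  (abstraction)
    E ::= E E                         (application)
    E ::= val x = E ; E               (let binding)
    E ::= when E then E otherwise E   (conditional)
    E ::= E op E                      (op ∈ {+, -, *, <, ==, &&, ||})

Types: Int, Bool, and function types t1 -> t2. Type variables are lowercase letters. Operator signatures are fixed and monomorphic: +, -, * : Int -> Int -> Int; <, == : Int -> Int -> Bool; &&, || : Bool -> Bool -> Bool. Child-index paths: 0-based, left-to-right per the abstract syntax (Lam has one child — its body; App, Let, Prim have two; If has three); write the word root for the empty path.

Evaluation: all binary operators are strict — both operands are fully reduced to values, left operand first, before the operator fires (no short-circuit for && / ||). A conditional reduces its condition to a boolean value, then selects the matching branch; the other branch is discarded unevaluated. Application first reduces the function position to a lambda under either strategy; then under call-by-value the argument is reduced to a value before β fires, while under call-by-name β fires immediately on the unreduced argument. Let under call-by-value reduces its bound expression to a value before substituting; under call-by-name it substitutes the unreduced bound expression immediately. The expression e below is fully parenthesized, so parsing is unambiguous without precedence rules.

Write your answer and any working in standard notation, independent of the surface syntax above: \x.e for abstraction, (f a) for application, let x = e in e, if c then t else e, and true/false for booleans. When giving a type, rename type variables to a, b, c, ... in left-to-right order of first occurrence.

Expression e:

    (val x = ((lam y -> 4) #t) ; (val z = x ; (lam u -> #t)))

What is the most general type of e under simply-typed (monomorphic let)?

Working:
\y._ : a -> Int
  unify a -> Int ~ Bool -> b
  unify a ~ Bool
  unify Int ~ b
_ _ : Int
let x : Int
x : Int
let z : Int
\u._ : c -> Bool

Answer: a -> Bool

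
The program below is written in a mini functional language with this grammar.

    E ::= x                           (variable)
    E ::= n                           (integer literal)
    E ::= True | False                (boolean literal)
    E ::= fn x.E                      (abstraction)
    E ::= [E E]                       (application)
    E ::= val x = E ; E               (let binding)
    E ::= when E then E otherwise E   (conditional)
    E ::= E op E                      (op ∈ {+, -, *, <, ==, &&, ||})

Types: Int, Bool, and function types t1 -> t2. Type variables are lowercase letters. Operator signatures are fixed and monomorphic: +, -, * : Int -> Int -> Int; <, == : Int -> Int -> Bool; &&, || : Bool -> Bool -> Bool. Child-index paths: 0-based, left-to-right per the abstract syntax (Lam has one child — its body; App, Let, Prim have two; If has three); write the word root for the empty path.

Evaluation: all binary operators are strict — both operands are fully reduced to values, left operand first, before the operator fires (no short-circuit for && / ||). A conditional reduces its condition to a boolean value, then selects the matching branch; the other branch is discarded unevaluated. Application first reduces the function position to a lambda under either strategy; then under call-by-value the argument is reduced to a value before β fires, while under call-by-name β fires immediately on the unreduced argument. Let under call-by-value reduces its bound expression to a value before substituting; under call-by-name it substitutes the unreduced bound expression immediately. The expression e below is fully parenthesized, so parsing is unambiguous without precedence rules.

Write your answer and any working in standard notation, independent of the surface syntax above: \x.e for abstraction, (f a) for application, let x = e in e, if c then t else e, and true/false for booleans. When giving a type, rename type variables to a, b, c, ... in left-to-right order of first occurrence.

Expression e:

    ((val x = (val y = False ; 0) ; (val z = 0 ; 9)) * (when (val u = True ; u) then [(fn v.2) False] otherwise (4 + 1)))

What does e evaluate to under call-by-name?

Trace:
step 0: ((let x = (let y = false in 0) in (let z = 0 in 9)) * (if (let u = true in u) then ((\v.2) false) else (4 + 1)))
step 1: [let@0] ((let z = 0 in 9) * (if (let u = true in u) then ((\v.2) false) else (4 + 1)))
step 2: [let@0] (9 * (if (let u = true in u) then ((\v.2) false) else (4 + 1)))
step 3: [let@1.0] (9 * (if true then ((\v.2) false) else (4 + 1)))
step 4: [if@1] (9 * ((\v.2) false))
step 5: [beta@1] (9 * 2)
step 6: [delta@root] 18

Answer: 18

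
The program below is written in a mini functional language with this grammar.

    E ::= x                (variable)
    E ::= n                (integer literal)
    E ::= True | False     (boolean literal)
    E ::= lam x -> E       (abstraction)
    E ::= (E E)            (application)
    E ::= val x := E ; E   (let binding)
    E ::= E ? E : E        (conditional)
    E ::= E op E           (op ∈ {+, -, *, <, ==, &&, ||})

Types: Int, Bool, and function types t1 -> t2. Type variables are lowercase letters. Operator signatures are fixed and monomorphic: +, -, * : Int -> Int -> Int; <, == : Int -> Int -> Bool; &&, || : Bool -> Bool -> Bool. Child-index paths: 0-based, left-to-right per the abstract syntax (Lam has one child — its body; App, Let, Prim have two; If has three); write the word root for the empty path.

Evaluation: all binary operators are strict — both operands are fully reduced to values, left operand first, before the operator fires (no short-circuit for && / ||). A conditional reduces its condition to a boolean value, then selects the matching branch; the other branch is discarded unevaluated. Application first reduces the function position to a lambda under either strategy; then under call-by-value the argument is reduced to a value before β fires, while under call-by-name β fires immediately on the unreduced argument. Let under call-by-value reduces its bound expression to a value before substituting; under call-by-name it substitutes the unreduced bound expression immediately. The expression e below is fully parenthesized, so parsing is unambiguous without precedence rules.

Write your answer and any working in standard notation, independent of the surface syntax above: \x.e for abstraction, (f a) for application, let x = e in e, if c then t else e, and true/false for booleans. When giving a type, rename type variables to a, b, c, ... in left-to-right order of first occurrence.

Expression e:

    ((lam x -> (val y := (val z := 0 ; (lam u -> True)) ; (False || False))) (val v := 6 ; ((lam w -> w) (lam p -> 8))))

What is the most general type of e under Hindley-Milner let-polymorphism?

Answer: Bool

Trace:
let z : Int
\u._ : b -> Bool
let y : forall. b -> Bool
  unify Bool ~ Bool
  unify Bool ~ Bool
\x._ : a -> Bool
let v : Int
w : c
\w._ : c -> c
\p._ : d -> Int
  unify c -> c ~ (d -> Int) -> e
  unify c ~ d -> Int
  unify d -> Int ~ e
_ _ : d -> Int
  unify a -> Bool ~ (d -> Int) -> f
  unify a ~ d -> Int
  unify Bool ~ f
_ _ : Bool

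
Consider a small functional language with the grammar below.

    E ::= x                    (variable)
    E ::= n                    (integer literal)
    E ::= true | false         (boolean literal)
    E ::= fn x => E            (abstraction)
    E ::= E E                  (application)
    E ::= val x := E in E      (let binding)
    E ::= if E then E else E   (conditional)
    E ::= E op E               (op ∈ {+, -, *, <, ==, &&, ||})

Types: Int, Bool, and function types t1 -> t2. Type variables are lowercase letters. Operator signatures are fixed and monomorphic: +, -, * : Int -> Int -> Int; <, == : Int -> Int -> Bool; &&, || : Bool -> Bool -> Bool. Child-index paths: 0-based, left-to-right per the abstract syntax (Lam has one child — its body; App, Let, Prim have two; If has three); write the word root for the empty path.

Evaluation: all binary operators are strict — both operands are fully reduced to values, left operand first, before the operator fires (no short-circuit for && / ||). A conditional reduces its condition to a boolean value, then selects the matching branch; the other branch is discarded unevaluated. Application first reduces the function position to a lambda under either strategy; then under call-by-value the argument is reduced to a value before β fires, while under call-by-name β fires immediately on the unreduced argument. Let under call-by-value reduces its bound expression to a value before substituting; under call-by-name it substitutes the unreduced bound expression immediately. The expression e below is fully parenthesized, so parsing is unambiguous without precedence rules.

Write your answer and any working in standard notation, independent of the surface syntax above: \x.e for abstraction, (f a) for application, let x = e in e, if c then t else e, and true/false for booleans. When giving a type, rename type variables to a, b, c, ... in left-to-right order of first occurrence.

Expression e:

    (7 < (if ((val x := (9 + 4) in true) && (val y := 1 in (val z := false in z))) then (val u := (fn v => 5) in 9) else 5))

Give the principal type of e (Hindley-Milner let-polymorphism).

Working:
  unify Int ~ Int
  unify Int ~ Int
  unify Int ~ Int
let x : Int
  unify Bool ~ Bool
let y : Int
let z : Bool
z : Bool
  unify Bool ~ Bool
  unify Bool ~ Bool
\v._ : a -> Int
let u : forall. a -> Int
  unify Int ~ Int
  unify Int ~ Int

Answer: Bool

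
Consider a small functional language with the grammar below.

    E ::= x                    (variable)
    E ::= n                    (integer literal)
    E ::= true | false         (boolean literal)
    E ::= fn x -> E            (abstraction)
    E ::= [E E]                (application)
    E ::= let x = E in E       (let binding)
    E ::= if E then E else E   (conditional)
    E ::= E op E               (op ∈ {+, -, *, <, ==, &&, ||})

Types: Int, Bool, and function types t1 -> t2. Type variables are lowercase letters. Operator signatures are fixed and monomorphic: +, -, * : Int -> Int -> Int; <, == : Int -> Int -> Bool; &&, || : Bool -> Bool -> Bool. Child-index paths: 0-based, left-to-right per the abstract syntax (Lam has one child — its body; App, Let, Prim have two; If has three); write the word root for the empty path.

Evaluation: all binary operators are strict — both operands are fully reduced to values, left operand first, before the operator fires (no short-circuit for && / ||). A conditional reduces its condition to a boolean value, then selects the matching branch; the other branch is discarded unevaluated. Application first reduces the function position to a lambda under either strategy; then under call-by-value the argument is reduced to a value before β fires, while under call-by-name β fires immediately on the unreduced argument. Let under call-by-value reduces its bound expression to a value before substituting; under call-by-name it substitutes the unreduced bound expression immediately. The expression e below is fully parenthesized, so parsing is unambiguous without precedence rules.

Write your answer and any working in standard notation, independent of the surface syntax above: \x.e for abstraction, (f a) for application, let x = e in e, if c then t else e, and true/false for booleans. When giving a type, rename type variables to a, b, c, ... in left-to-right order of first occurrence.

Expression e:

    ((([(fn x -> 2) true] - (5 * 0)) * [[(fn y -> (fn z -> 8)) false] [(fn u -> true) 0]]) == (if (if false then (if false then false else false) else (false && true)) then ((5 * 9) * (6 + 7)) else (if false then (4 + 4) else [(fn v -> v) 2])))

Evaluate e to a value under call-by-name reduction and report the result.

Derivation:
step 0: (((((\x.2) true) - (5 * 0)) * (((\y.(\z.8)) false) ((\u.true) 0))) == (if (if false then (if false then false else false) else (false && true)) then ((5 * 9) * (6 + 7)) else (if false then (4 + 4) else ((\v.v) 2))))
step 1: [beta@0.0.0] (((2 - (5 * 0)) * (((\y.(\z.8)) false) ((\u.true) 0))) == (if (if false then (if false then false else false) else (false && true)) then ((5 * 9) * (6 + 7)) else (if false then (4 + 4) else ((\v.v) 2))))
step 2: [delta@0.0.1] (((2 - 0) * (((\y.(\z.8)) false) ((\u.true) 0))) == (if (if false then (if false then false else false) else (false && true)) then ((5 * 9) * (6 + 7)) else (if false then (4 + 4) else ((\v.v) 2))))
step 3: [delta@0.0] ((2 * (((\y.(\z.8)) false) ((\u.true) 0))) == (if (if false then (if false then false else false) else (false && true)) then ((5 * 9) * (6 + 7)) else (if false then (4 + 4) else ((\v.v) 2))))
step 4: [beta@0.1.0] ((2 * ((\z.8) ((\u.true) 0))) == (if (if false then (if false then false else false) else (false && true)) then ((5 * 9) * (6 + 7)) else (if false then (4 + 4) else ((\v.v) 2))))
step 5: [beta@0.1] ((2 * 8) == (if (if false then (if false then false else false) else (false && true)) then ((5 * 9) * (6 + 7)) else (if false then (4 + 4) else ((\v.v) 2))))
step 6: [delta@0] (16 == (if (if false then (if false then false else false) else (false && true)) then ((5 * 9) * (6 + 7)) else (if false then (4 + 4) else ((\v.v) 2))))
step 7: [if@1.0] (16 == (if (false && true) then ((5 * 9) * (6 + 7)) else (if false then (4 + 4) else ((\v.v) 2))))
step 8: [delta@1.0] (16 == (if false then ((5 * 9) * (6 + 7)) else (if false then (4 + 4) else ((\v.v) 2))))
step 9: [if@1] (16 == (if false then (4 + 4) else ((\v.v) 2)))
step 10: [if@1] (16 == ((\v.v) 2))
step 11: [beta@1] (16 == 2)
step 12: [delta@root] false

Answer: false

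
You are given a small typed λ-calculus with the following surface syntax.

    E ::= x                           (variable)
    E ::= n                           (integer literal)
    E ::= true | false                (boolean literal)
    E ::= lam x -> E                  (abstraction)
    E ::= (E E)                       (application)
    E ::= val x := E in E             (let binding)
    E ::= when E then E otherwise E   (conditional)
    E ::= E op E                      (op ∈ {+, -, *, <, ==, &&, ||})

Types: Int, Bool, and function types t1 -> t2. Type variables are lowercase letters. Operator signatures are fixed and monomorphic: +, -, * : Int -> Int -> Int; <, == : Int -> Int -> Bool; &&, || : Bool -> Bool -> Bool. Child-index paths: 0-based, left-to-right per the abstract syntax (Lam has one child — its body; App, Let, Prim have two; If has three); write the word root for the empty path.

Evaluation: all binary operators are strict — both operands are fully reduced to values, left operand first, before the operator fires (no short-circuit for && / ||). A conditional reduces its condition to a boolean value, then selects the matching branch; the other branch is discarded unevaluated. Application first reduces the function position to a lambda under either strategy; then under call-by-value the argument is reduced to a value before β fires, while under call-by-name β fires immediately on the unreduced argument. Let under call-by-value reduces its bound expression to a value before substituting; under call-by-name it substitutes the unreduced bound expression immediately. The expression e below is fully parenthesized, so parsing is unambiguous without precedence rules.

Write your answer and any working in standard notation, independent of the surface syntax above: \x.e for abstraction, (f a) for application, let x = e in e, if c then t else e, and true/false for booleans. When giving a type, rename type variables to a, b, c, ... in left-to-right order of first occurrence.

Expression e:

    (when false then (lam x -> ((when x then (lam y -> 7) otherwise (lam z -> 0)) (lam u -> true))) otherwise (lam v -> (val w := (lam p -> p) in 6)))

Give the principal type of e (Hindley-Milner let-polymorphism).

Working:
  unify Bool ~ Bool
x : a
  unify a ~ Bool
\y._ : b -> Int
\z._ : c -> Int
  unify b -> Int ~ c -> Int
  unify b ~ c
  unify Int ~ Int
\u._ : d -> Bool
  unify c -> Int ~ (d -> Bool) -> e
  unify c ~ d -> Bool
  unify Int ~ e
_ _ : Int
\x._ : Bool -> Int
p : g
\p._ : g -> g
let w : forall. g -> g
\v._ : f -> Int
  unify Bool -> Int ~ f -> Int
  unify Bool ~ f
  unify Int ~ Int

Answer: Bool -> Int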